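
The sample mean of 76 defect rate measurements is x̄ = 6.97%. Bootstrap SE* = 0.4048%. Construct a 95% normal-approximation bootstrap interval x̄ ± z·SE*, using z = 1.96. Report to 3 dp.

(6.177, 7.763)

Margin = 1.96 × 0.4048 = 0.7934
Interval: 6.97 ± 0.7934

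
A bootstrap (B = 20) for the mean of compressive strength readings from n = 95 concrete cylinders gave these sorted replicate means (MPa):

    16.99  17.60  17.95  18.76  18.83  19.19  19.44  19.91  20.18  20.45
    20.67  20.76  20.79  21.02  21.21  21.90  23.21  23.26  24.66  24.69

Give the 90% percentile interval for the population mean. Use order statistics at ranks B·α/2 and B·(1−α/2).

(16.99, 24.66)

α = 0.10; lower rank = 20 × 0.050 = 1; upper rank = 20 × 0.950 = 19.
The 1st smallest replicate is 16.99; the 19th is 24.66.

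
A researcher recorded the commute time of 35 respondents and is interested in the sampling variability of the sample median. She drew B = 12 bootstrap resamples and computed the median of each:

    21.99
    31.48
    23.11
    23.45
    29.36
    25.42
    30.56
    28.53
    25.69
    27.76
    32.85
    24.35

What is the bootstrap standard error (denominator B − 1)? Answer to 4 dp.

Bootstrap SE is the standard deviation of the 12 replicate medians.
Mean of replicates: (21.99 + 31.48 + 23.11 + 23.45 + 29.36 + 25.42 + 30.56 + 28.53 + 25.69 + 27.76 + 32.85 + 24.35) / 12 = 324.55000 / 12 = 27.04583
Sum of squared deviations: (−5.05583)² + (+4.43417)² + (−3.93583)² + (−3.59583)² + (+2.31417)² + (−1.62583)² + (+3.51417)² + (+1.48417)² + (−1.35583)² + (+0.71417)² + (+5.80417)² + (−2.69583)² = 139.49909
Variance = 139.49909 / 11 = 12.68174
SE* = √12.68174

SE* = 3.5611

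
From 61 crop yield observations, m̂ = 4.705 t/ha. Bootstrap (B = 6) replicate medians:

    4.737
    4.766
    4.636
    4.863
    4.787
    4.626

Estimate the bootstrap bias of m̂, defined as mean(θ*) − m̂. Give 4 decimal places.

bias = +0.0308

mean(θ*) = (4.737 + 4.766 + 4.636 + 4.863 + 4.787 + 4.626) / 6 = 4.73583
bias = 4.73583 − 4.705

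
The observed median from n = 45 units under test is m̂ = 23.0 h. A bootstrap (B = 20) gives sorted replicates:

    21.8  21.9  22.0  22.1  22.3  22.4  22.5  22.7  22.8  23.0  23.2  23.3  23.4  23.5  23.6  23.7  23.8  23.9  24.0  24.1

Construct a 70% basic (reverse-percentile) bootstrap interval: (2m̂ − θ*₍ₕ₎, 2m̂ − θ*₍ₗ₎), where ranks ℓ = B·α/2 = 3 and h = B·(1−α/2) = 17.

Percentile endpoints at ranks 3 and 17: θ*₍3₎ = 22.0, θ*₍17₎ = 23.8.
Basic interval reflects these around m̂:
  lower = 2 × 23.0 − 23.8 = 22.2
  upper = 2 × 23.0 − 22.0 = 24.0

(22.2, 24.0)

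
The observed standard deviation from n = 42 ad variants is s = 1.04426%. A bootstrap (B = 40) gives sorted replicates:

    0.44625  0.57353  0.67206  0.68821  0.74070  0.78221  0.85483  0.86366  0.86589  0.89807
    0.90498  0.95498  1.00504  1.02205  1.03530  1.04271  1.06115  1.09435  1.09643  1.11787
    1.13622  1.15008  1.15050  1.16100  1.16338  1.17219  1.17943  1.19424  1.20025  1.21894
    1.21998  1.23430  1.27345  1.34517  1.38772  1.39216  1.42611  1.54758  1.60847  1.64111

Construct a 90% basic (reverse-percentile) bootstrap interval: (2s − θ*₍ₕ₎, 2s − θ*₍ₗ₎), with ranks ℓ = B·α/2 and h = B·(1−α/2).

Percentile endpoints at ranks 2 and 38: θ*₍2₎ = 0.57353, θ*₍38₎ = 1.54758.
Basic interval reflects these around s:
  lower = 2 × 1.04426 − 1.54758 = 0.54094
  upper = 2 × 1.04426 − 0.57353 = 1.51499

(0.54094, 1.51499)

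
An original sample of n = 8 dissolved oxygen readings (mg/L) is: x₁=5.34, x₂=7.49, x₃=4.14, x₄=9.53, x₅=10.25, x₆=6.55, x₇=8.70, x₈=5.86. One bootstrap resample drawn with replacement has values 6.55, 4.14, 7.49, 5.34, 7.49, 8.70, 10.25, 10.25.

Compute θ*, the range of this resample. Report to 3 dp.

θ* = 6.110

Range = 10.25 − 4.14 = 6.110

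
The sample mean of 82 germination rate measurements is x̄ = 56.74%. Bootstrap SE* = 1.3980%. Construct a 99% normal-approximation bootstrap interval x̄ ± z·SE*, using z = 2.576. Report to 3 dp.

(53.139, 60.341)

Margin = 2.576 × 1.3980 = 3.6012
Interval: 56.74 ± 3.6012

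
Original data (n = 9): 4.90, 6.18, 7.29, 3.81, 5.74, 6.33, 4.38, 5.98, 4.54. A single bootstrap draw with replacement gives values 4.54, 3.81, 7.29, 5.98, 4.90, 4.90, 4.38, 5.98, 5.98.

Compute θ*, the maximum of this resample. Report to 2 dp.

θ* = 7.29

Maximum = 7.29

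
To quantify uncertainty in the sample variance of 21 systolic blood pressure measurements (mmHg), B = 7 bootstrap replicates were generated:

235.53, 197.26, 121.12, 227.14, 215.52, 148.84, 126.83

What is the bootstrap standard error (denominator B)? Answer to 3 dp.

SE* = 44.895

Bootstrap SE is the standard deviation of the 7 replicate variances.
Mean of replicates: (235.53 + 197.26 + 121.12 + 227.14 + 215.52 + 148.84 + 126.83) / 7 = 1272.2400 / 7 = 181.7486
Sum of squared deviations: (+53.7814)² + (+15.5114)² + (−60.6286)² + (+45.3914)² + (+33.7714)² + (−32.9086)² + (−54.9186)² = 14108.7849
Variance = 14108.7849 / 7 = 2015.5407
SE* = √2015.5407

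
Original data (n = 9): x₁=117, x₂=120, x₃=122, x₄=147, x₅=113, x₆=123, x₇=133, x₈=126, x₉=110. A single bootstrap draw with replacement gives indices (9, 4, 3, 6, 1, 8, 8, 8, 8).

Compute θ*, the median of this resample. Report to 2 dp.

θ* = 126.00

Resample values: 110, 147, 122, 123, 117, 126, 126, 126, 126.
Sorted: 110, 117, 122, 123, 126, 126, 126, 126, 147
Median = middle value = 126.00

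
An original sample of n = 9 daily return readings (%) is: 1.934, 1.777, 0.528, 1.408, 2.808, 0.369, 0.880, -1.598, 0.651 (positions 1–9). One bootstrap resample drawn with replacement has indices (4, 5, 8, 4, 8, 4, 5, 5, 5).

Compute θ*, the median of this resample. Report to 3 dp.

Resample values: 1.408, 2.808, -1.598, 1.408, -1.598, 1.408, 2.808, 2.808, 2.808.
Sorted: -1.598, -1.598, 1.408, 1.408, 1.408, 2.808, 2.808, 2.808, 2.808
Median = middle value = 1.408

θ* = 1.408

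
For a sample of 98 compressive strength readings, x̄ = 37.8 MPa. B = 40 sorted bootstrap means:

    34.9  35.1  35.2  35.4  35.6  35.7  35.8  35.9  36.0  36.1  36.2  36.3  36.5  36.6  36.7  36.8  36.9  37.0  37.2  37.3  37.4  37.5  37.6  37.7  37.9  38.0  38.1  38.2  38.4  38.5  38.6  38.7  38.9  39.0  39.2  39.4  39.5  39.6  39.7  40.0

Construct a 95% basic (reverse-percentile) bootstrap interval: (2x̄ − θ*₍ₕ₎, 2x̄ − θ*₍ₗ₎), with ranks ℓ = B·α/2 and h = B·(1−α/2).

Percentile endpoints at ranks 1 and 39: θ*₍1₎ = 34.9, θ*₍39₎ = 39.7.
Basic interval reflects these around x̄:
  lower = 2 × 37.8 − 39.7 = 35.9
  upper = 2 × 37.8 − 34.9 = 40.7

(35.9, 40.7)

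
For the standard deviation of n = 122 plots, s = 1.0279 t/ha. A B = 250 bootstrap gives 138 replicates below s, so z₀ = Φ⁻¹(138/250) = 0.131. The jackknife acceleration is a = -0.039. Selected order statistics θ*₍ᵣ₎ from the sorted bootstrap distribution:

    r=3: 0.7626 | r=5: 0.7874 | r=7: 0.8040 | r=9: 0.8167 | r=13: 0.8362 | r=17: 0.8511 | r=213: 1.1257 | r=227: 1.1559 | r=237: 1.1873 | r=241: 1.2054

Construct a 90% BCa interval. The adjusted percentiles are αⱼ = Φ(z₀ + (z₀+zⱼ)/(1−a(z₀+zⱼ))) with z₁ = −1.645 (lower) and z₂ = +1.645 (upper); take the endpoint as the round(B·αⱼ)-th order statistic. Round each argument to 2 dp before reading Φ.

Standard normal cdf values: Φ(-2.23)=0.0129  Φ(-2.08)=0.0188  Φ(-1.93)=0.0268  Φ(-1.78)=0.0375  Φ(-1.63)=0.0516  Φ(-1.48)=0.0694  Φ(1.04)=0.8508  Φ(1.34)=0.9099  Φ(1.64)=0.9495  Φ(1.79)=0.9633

(0.8511, 1.2054)

Lower: z₀ + z₁ = 0.131 + (-1.645) = -1.514; 1 − a(z₀+z₁) = 1 − (-0.039)(-1.514) = 0.9410; argument = 0.131 + (-1.514)/0.9410 = -1.4780 → -1.48.
α₁ = Φ(-1.48) = 0.0694; rank = round(250 × 0.0694) = 17; θ*₍17₎ = 0.8511.
Upper: z₀ + z₂ = 1.776; 1 − a(z₀+z₂) = 1.0693; argument = 1.7920 → 1.79; α₂ = 0.9633; rank = 241; θ*₍241₎ = 1.2054.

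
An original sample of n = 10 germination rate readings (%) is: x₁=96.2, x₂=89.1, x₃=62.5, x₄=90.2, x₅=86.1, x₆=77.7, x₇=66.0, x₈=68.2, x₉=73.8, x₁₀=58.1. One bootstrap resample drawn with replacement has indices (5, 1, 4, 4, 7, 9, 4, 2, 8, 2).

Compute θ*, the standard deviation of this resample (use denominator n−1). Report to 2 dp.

Resample values: 86.1, 96.2, 90.2, 90.2, 66.0, 73.8, 90.2, 89.1, 68.2, 89.1.
Mean = 83.9100; sum of squared deviations = 998.1890
s² = 998.1890 / 9 = 110.9099
s = √110.9099 = 10.53

θ* = 10.53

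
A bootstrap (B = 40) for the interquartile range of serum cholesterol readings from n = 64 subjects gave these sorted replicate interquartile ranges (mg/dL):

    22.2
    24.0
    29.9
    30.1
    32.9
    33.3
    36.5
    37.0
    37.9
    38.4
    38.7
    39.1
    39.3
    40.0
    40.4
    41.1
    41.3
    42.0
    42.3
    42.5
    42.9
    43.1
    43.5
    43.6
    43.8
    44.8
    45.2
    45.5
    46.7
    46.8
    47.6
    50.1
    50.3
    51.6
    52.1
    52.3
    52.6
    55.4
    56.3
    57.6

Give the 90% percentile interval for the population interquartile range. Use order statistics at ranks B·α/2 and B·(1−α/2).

α = 0.10; lower rank = 40 × 0.050 = 2; upper rank = 40 × 0.950 = 38.
The 2nd smallest replicate is 24.0; the 38th is 55.4.

(24.0, 55.4)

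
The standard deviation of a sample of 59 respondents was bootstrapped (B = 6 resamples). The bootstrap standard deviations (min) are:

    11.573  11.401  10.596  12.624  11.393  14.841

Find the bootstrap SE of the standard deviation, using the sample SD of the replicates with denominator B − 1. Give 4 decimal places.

Bootstrap SE is the standard deviation of the 6 replicate standard deviations.
Mean of replicates: (11.573 + 11.401 + 10.596 + 12.624 + 11.393 + 14.841) / 6 = 72.42800 / 6 = 12.07133
Sum of squared deviations: (−0.49833)² + (−0.67033)² + (−1.47533)² + (+0.55267)² + (−0.67833)² + (+2.76967)² = 11.31092
Variance = 11.31092 / 5 = 2.26218
SE* = √2.26218

SE* = 1.5041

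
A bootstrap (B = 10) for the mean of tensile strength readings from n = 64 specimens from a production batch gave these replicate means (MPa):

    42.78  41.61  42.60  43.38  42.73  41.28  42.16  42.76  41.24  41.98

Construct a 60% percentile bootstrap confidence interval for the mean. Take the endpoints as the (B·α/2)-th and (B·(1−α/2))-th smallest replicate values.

Sorted replicates: 41.24, 41.28, 41.61, 41.98, 42.16, 42.60, 42.73, 42.76, 42.78, 43.38
α = 0.40; lower rank = 10 × 0.200 = 2; upper rank = 10 × 0.800 = 8.
The 2nd smallest replicate is 41.28; the 8th is 42.76.

(41.28, 42.76)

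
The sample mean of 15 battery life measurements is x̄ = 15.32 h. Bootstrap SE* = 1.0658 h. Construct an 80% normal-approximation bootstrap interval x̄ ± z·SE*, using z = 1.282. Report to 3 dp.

(13.954, 16.686)

Margin = 1.282 × 1.0658 = 1.3664
Interval: 15.32 ± 1.3664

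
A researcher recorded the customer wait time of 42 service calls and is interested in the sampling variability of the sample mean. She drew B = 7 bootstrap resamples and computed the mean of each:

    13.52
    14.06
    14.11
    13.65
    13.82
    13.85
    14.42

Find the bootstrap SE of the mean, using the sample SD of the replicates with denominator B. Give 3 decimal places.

SE* = 0.281

Bootstrap SE is the standard deviation of the 7 replicate means.
Mean of replicates: (13.52 + 14.06 + 14.11 + 13.65 + 13.82 + 13.85 + 14.42) / 7 = 97.4300 / 7 = 13.9186
Sum of squared deviations: (−0.3986)² + (+0.1414)² + (+0.1914)² + (−0.2686)² + (−0.0986)² + (−0.0686)² + (+0.5014)² = 0.5535
Variance = 0.5535 / 7 = 0.0791
SE* = √0.0791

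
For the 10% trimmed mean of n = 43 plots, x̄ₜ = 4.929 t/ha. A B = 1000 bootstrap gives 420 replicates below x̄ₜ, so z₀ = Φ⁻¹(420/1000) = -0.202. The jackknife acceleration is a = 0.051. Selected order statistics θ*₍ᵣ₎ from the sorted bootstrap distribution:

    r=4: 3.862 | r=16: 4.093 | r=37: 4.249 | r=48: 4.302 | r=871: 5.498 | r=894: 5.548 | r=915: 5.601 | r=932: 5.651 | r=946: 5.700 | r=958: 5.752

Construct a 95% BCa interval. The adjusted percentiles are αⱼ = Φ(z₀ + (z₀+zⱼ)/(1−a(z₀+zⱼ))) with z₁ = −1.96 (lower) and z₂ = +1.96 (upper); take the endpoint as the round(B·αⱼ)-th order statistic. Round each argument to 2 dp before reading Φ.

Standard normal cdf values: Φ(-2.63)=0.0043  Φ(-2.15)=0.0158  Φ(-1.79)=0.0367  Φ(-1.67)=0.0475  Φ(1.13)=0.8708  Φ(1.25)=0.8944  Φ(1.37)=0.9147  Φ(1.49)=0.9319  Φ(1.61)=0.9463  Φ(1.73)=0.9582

(4.093, 5.752)

Lower: z₀ + z₁ = -0.202 + (-1.960) = -2.162; 1 − a(z₀+z₁) = 1 − (0.051)(-2.162) = 1.1103; argument = -0.202 + (-2.162)/1.1103 = -2.1493 → -2.15.
α₁ = Φ(-2.15) = 0.0158; rank = round(1000 × 0.0158) = 16; θ*₍16₎ = 4.093.
Upper: z₀ + z₂ = 1.758; 1 − a(z₀+z₂) = 0.9103; argument = 1.7291 → 1.73; α₂ = 0.9582; rank = 958; θ*₍958₎ = 5.752.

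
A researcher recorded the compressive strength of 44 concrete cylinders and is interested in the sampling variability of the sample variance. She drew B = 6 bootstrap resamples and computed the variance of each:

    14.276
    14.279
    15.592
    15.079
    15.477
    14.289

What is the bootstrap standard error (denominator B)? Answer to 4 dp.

SE* = 0.5722

Bootstrap SE is the standard deviation of the 6 replicate variances.
Mean of replicates: (14.276 + 14.279 + 15.592 + 15.079 + 15.477 + 14.289) / 6 = 88.99200 / 6 = 14.83200
Sum of squared deviations: (−0.55600)² + (−0.55300)² + (+0.76000)² + (+0.24700)² + (+0.64500)² + (−0.54300)² = 1.96443
Variance = 1.96443 / 6 = 0.32740
SE* = √0.32740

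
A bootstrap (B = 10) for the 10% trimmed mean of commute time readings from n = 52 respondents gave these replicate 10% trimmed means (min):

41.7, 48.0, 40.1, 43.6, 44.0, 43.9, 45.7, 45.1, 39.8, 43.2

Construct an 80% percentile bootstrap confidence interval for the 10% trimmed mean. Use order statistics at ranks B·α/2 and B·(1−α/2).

(39.8, 45.7)

Sorted replicates: 39.8, 40.1, 41.7, 43.2, 43.6, 43.9, 44.0, 45.1, 45.7, 48.0
α = 0.20; lower rank = 10 × 0.100 = 1; upper rank = 10 × 0.900 = 9.
The 1st smallest replicate is 39.8; the 9th is 45.7.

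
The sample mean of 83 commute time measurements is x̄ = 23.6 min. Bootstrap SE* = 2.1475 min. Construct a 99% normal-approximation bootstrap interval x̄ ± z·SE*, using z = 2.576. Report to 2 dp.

Margin = 2.576 × 2.1475 = 5.532
Interval: 23.6 ± 5.532

(18.07, 29.13)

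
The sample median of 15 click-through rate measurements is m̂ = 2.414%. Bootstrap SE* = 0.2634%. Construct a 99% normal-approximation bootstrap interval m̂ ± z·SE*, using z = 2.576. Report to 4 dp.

Margin = 2.576 × 0.2634 = 0.67852
Interval: 2.414 ± 0.67852

(1.7355, 3.0925)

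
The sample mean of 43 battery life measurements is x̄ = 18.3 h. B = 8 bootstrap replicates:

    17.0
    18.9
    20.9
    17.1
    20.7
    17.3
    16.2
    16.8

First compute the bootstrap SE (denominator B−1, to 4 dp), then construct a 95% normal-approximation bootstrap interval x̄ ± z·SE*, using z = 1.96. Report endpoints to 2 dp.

(14.72, 21.88)

Mean of replicates = 18.1125; sum of squared deviations = 23.3887; SE* = √(23.3887/7) = 1.8279
Margin = 1.96 × 1.8279 = 3.583
Interval: 18.3 ± 3.583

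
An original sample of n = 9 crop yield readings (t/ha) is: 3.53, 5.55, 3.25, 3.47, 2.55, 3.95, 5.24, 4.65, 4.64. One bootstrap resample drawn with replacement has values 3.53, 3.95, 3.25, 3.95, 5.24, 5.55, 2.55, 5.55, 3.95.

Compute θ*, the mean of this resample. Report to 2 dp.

Mean = (3.53 + 3.95 + 3.25 + 3.95 + 5.24 + 5.55 + 2.55 + 5.55 + 3.95) / 9 = 37.520 / 9 = 4.17

θ* = 4.17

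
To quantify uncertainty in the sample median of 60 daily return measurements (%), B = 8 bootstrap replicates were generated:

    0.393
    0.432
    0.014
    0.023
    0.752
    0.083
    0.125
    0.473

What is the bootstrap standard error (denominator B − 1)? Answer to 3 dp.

SE* = 0.266

Bootstrap SE is the standard deviation of the 8 replicate medians.
Mean of replicates: (0.393 + 0.432 + 0.014 + 0.023 + 0.752 + 0.083 + 0.125 + 0.473) / 8 = 2.2950 / 8 = 0.2869
Sum of squared deviations: (+0.1061)² + (+0.1451)² + (−0.2729)² + (−0.2639)² + (+0.4651)² + (−0.2039)² + (−0.1619)² + (+0.1861)² = 0.4952
Variance = 0.4952 / 7 = 0.0707
SE* = √0.0707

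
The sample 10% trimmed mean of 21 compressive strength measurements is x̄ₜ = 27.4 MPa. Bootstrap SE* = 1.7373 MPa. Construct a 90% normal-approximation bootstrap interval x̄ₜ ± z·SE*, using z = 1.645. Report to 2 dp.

(24.54, 30.26)

Margin = 1.645 × 1.7373 = 2.858
Interval: 27.4 ± 2.858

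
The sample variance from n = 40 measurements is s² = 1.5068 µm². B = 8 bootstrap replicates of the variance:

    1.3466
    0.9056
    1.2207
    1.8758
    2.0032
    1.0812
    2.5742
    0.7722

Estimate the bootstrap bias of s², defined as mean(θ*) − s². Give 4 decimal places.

mean(θ*) = (1.3466 + 0.9056 + 1.2207 + 1.8758 + 2.0032 + 1.0812 + 2.5742 + 0.7722) / 8 = 1.47244
bias = 1.47244 − 1.5068

bias = −0.0344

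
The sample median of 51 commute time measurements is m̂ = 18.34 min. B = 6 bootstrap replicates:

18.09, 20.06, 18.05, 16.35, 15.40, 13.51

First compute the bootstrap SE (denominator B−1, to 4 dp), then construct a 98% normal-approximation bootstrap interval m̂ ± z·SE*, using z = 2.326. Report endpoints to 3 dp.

Mean of replicates = 16.9100; sum of squared deviations = 26.7682; SE* = √(26.7682/5) = 2.3138
Margin = 2.326 × 2.3138 = 5.3819
Interval: 18.34 ± 5.3819

(12.958, 23.722)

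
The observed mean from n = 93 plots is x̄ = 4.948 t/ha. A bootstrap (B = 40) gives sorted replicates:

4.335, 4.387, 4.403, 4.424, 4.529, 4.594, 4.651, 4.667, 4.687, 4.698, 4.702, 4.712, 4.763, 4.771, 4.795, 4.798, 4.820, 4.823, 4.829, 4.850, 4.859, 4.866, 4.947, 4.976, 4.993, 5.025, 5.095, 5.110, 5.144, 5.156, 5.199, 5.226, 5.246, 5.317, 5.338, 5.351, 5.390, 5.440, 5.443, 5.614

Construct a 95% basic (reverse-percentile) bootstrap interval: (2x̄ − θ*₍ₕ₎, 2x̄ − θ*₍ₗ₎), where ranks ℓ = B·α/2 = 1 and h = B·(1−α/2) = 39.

(4.453, 5.561)

Percentile endpoints at ranks 1 and 39: θ*₍1₎ = 4.335, θ*₍39₎ = 5.443.
Basic interval reflects these around x̄:
  lower = 2 × 4.948 − 5.443 = 4.453
  upper = 2 × 4.948 − 4.335 = 5.561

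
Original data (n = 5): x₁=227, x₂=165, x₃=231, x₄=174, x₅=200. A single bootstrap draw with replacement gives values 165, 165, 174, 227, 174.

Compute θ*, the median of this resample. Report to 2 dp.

θ* = 174.00

Sorted: 165, 165, 174, 174, 227
Median = middle value = 174.00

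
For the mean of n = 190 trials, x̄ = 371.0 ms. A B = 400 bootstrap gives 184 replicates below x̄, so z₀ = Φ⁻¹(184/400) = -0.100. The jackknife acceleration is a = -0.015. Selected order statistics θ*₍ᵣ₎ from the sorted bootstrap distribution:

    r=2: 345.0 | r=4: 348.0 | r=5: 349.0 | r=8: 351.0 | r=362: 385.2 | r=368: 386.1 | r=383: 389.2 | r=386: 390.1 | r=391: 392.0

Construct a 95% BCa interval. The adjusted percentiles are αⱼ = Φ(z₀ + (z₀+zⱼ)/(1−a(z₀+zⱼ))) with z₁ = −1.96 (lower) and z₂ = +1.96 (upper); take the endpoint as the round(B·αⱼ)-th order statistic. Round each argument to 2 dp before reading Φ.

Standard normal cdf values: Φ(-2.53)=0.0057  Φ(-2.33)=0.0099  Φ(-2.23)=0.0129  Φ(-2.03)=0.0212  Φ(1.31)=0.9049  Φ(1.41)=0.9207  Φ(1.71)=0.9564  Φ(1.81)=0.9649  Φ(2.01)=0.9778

(349.0, 389.2)

Lower: z₀ + z₁ = -0.100 + (-1.960) = -2.060; 1 − a(z₀+z₁) = 1 − (-0.015)(-2.060) = 0.9691; argument = -0.100 + (-2.060)/0.9691 = -2.2257 → -2.23.
α₁ = Φ(-2.23) = 0.0129; rank = round(400 × 0.0129) = 5; θ*₍5₎ = 349.0.
Upper: z₀ + z₂ = 1.860; 1 − a(z₀+z₂) = 1.0279; argument = 1.7095 → 1.71; α₂ = 0.9564; rank = 383; θ*₍383₎ = 389.2.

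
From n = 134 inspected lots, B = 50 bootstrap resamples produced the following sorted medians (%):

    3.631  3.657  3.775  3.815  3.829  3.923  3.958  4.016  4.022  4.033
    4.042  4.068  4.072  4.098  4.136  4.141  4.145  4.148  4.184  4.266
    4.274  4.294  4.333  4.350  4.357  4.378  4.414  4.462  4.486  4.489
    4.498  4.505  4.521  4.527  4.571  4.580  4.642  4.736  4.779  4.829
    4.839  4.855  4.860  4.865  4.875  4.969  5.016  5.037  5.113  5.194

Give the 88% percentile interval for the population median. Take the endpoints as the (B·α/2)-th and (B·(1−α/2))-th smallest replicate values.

α = 0.12; lower rank = 50 × 0.060 = 3; upper rank = 50 × 0.940 = 47.
The 3rd smallest replicate is 3.775; the 47th is 5.016.

(3.775, 5.016)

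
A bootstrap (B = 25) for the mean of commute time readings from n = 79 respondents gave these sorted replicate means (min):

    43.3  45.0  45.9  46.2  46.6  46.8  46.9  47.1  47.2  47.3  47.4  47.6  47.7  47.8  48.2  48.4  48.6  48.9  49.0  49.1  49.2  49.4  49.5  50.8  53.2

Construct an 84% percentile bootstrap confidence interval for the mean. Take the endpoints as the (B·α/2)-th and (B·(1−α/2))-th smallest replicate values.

(45.0, 49.5)

α = 0.16; lower rank = 25 × 0.080 = 2; upper rank = 25 × 0.920 = 23.
The 2nd smallest replicate is 45.0; the 23rd is 49.5.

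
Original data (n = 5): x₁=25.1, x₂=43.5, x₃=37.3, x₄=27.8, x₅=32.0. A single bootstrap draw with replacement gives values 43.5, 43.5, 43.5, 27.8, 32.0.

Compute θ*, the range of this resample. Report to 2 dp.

θ* = 15.70

Range = 43.5 − 27.8 = 15.70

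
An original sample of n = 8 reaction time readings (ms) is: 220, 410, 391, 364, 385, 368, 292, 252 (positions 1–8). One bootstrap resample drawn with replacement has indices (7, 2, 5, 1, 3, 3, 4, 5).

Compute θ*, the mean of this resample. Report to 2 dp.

θ* = 354.75

Resample values: 292, 410, 385, 220, 391, 391, 364, 385.
Mean = (292 + 410 + 385 + 220 + 391 + 391 + 364 + 385) / 8 = 2838.0 / 8 = 354.75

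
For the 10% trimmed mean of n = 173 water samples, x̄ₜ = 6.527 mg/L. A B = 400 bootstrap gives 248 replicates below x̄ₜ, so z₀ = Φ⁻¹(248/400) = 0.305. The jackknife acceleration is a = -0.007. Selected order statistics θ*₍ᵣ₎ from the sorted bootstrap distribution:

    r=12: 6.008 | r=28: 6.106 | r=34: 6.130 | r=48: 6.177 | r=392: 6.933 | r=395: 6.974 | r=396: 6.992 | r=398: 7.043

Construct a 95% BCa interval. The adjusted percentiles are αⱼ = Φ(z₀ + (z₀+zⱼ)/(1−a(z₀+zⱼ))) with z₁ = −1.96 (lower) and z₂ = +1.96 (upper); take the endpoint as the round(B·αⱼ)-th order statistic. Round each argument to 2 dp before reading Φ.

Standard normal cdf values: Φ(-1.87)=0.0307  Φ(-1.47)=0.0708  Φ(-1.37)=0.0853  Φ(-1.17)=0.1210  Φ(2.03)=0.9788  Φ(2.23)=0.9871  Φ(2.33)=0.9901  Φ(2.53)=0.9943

(6.130, 7.043)

Lower: z₀ + z₁ = 0.305 + (-1.960) = -1.655; 1 − a(z₀+z₁) = 1 − (-0.007)(-1.655) = 0.9884; argument = 0.305 + (-1.655)/0.9884 = -1.3694 → -1.37.
α₁ = Φ(-1.37) = 0.0853; rank = round(400 × 0.0853) = 34; θ*₍34₎ = 6.130.
Upper: z₀ + z₂ = 2.265; 1 − a(z₀+z₂) = 1.0159; argument = 2.5346 → 2.53; α₂ = 0.9943; rank = 398; θ*₍398₎ = 7.043.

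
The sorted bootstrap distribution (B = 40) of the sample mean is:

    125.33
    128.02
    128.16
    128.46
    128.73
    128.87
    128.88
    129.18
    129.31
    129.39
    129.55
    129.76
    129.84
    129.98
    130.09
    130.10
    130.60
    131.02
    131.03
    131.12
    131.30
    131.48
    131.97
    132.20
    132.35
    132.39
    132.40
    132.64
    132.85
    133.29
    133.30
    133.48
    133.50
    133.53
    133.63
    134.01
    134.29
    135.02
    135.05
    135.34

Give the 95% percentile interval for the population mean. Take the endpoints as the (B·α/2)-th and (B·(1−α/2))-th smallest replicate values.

α = 0.05; lower rank = 40 × 0.025 = 1; upper rank = 40 × 0.975 = 39.
The 1st smallest replicate is 125.33; the 39th is 135.05.

(125.33, 135.05)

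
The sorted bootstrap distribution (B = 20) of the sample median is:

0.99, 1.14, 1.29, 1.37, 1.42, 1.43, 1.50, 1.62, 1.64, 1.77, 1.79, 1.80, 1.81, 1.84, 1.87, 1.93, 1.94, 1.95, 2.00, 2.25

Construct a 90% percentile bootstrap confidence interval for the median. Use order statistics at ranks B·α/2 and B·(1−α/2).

α = 0.10; lower rank = 20 × 0.050 = 1; upper rank = 20 × 0.950 = 19.
The 1st smallest replicate is 0.99; the 19th is 2.00.

(0.99, 2.00)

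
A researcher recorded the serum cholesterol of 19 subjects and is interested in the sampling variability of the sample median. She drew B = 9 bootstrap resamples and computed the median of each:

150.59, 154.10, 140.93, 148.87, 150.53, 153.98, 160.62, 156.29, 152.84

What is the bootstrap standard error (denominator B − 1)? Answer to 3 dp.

Bootstrap SE is the standard deviation of the 9 replicate medians.
Mean of replicates: (150.59 + 154.10 + 140.93 + 148.87 + 150.53 + 153.98 + 160.62 + 156.29 + 152.84) / 9 = 1368.7500 / 9 = 152.0833
Sum of squared deviations: (−1.4933)² + (+2.0167)² + (−11.1533)² + (−3.2133)² + (−1.5533)² + (+1.8967)² + (+8.5367)² + (+4.2067)² + (+0.7567)² = 238.1728
Variance = 238.1728 / 8 = 29.7716
SE* = √29.7716

SE* = 5.456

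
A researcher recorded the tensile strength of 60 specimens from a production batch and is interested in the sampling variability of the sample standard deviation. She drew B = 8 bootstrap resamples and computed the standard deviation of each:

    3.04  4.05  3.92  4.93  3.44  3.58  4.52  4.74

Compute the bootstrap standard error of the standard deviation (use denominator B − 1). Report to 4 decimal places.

SE* = 0.6652

Bootstrap SE is the standard deviation of the 8 replicate standard deviations.
Mean of replicates: (3.04 + 4.05 + 3.92 + 4.93 + 3.44 + 3.58 + 4.52 + 4.74) / 8 = 32.22000 / 8 = 4.02750
Sum of squared deviations: (−0.98750)² + (+0.02250)² + (−0.10750)² + (+0.90250)² + (−0.58750)² + (−0.44750)² + (+0.49250)² + (+0.71250)² = 3.09735
Variance = 3.09735 / 7 = 0.44248
SE* = √0.44248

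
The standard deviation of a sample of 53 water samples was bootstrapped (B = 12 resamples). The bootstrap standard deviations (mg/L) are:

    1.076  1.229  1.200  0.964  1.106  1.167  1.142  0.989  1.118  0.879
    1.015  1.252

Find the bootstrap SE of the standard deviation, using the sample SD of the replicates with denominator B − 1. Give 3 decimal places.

Bootstrap SE is the standard deviation of the 12 replicate standard deviations.
Mean of replicates: (1.076 + 1.229 + 1.200 + 0.964 + 1.106 + 1.167 + 1.142 + 0.989 + 1.118 + 0.879 + 1.015 + 1.252) / 12 = 13.1370 / 12 = 1.0948
Sum of squared deviations: (−0.0188)² + (+0.1342)² + (+0.1052)² + (−0.1308)² + (+0.0112)² + (+0.0722)² + (+0.0472)² + (−0.1058)² + (+0.0232)² + (−0.2158)² + (−0.0798)² + (+0.1572)² = 0.1435
Variance = 0.1435 / 11 = 0.0130
SE* = √0.0130

SE* = 0.114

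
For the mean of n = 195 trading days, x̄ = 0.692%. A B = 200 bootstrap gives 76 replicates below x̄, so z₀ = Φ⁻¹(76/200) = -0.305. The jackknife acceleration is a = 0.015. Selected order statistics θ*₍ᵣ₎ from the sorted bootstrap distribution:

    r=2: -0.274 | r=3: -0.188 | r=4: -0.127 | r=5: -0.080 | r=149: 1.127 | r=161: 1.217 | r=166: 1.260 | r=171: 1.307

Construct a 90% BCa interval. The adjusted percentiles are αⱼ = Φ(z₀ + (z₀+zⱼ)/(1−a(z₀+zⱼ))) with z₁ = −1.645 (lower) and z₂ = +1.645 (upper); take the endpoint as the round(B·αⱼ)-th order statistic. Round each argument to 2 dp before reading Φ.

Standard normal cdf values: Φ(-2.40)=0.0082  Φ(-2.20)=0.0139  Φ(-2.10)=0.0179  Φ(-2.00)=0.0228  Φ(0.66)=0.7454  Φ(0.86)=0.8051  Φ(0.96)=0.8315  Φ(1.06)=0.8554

(-0.188, 1.307)

Lower: z₀ + z₁ = -0.305 + (-1.645) = -1.950; 1 − a(z₀+z₁) = 1 − (0.015)(-1.950) = 1.0292; argument = -0.305 + (-1.950)/1.0292 = -2.1996 → -2.20.
α₁ = Φ(-2.20) = 0.0139; rank = round(200 × 0.0139) = 3; θ*₍3₎ = -0.188.
Upper: z₀ + z₂ = 1.340; 1 − a(z₀+z₂) = 0.9799; argument = 1.0625 → 1.06; α₂ = 0.8554; rank = 171; θ*₍171₎ = 1.307.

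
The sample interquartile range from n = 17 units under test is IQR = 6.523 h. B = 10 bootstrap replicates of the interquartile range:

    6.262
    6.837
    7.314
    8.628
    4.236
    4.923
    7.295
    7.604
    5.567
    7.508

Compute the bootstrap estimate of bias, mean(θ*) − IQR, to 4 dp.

mean(θ*) = (6.262 + 6.837 + 7.314 + 8.628 + 4.236 + 4.923 + 7.295 + 7.604 + 5.567 + 7.508) / 10 = 6.61740
bias = 6.61740 − 6.523

bias = +0.0944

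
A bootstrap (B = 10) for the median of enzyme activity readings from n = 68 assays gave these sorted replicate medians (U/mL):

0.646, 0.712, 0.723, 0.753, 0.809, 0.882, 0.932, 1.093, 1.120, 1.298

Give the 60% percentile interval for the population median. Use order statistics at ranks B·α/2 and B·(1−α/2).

(0.712, 1.093)

α = 0.40; lower rank = 10 × 0.200 = 2; upper rank = 10 × 0.800 = 8.
The 2nd smallest replicate is 0.712; the 8th is 1.093.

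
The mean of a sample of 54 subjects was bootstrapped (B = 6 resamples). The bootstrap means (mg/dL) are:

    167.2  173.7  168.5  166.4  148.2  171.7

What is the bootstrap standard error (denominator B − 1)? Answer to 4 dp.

SE* = 9.1264

Bootstrap SE is the standard deviation of the 6 replicate means.
Mean of replicates: (167.2 + 173.7 + 168.5 + 166.4 + 148.2 + 171.7) / 6 = 995.70000 / 6 = 165.95000
Sum of squared deviations: (+1.25000)² + (+7.75000)² + (+2.55000)² + (+0.45000)² + (−17.75000)² + (+5.75000)² = 416.45500
Variance = 416.45500 / 5 = 83.29100
SE* = √83.29100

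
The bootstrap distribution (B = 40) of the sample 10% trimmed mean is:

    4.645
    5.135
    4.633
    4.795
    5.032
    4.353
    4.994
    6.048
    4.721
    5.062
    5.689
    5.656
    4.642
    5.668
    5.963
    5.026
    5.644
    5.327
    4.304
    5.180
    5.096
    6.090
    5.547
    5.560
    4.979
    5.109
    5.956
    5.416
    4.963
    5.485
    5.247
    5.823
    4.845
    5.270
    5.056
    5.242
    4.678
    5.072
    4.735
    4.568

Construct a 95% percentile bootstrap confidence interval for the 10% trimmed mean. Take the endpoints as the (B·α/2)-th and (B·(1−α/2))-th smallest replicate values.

(4.304, 6.048)

Sorted replicates: 4.304, 4.353, 4.568, 4.633, 4.642, 4.645, 4.678, 4.721, 4.735, 4.795, 4.845, 4.963, 4.979, 4.994, 5.026, 5.032, 5.056, 5.062, 5.072, 5.096, 5.109, 5.135, 5.180, 5.242, 5.247, 5.270, 5.327, 5.416, 5.485, 5.547, 5.560, 5.644, 5.656, 5.668, 5.689, 5.823, 5.956, 5.963, 6.048, 6.090
α = 0.05; lower rank = 40 × 0.025 = 1; upper rank = 40 × 0.975 = 39.
The 1st smallest replicate is 4.304; the 39th is 6.048.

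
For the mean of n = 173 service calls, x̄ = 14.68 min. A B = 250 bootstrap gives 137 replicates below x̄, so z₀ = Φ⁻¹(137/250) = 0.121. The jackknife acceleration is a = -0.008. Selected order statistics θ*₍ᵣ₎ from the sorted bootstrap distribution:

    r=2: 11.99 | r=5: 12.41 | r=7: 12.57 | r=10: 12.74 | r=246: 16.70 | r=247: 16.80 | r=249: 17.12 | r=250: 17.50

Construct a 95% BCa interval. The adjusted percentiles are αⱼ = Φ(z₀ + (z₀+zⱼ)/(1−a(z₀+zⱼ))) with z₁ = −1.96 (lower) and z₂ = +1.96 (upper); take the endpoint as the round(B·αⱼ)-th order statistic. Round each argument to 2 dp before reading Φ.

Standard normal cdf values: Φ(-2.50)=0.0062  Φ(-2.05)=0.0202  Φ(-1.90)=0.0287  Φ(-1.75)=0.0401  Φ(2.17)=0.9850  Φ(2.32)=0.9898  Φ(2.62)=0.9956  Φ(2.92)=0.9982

Lower: z₀ + z₁ = 0.121 + (-1.960) = -1.839; 1 − a(z₀+z₁) = 1 − (-0.008)(-1.839) = 0.9853; argument = 0.121 + (-1.839)/0.9853 = -1.7455 → -1.75.
α₁ = Φ(-1.75) = 0.0401; rank = round(250 × 0.0401) = 10; θ*₍10₎ = 12.74.
Upper: z₀ + z₂ = 2.081; 1 − a(z₀+z₂) = 1.0166; argument = 2.1679 → 2.17; α₂ = 0.9850; rank = 246; θ*₍246₎ = 16.70.

(12.74, 16.70)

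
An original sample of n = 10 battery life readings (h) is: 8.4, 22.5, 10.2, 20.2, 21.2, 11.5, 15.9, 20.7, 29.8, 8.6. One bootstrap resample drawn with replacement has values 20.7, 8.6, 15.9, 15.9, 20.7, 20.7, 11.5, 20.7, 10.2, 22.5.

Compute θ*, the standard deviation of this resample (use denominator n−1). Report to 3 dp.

θ* = 5.097

Mean = 16.7400; sum of squared deviations = 233.8040
s² = 233.8040 / 9 = 25.9782
s = √25.9782 = 5.097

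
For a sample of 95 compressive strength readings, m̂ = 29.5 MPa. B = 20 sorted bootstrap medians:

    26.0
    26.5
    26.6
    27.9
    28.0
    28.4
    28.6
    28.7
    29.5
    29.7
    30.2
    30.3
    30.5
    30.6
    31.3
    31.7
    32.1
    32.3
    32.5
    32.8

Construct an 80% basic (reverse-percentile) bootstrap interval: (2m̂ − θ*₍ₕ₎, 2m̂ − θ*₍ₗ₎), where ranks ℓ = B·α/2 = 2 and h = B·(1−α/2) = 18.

Percentile endpoints at ranks 2 and 18: θ*₍2₎ = 26.5, θ*₍18₎ = 32.3.
Basic interval reflects these around m̂:
  lower = 2 × 29.5 − 32.3 = 26.7
  upper = 2 × 29.5 − 26.5 = 32.5

(26.7, 32.5)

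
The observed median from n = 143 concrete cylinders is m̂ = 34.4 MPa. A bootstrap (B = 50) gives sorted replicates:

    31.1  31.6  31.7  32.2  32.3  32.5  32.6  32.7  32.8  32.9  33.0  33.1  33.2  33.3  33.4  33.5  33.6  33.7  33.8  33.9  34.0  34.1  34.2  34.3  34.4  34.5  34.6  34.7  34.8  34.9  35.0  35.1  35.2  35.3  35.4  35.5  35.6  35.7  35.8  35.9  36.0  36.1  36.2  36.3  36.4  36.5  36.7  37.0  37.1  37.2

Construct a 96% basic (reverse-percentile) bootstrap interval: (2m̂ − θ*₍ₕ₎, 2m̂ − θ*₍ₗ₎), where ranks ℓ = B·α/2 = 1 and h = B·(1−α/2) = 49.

Percentile endpoints at ranks 1 and 49: θ*₍1₎ = 31.1, θ*₍49₎ = 37.1.
Basic interval reflects these around m̂:
  lower = 2 × 34.4 − 37.1 = 31.7
  upper = 2 × 34.4 − 31.1 = 37.7

(31.7, 37.7)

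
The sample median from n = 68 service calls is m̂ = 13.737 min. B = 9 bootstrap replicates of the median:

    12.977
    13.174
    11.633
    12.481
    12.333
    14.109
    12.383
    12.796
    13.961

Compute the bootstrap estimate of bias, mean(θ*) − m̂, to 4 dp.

bias = −0.8651

mean(θ*) = (12.977 + 13.174 + 11.633 + 12.481 + 12.333 + 14.109 + 12.383 + 12.796 + 13.961) / 9 = 12.87189
bias = 12.87189 − 13.737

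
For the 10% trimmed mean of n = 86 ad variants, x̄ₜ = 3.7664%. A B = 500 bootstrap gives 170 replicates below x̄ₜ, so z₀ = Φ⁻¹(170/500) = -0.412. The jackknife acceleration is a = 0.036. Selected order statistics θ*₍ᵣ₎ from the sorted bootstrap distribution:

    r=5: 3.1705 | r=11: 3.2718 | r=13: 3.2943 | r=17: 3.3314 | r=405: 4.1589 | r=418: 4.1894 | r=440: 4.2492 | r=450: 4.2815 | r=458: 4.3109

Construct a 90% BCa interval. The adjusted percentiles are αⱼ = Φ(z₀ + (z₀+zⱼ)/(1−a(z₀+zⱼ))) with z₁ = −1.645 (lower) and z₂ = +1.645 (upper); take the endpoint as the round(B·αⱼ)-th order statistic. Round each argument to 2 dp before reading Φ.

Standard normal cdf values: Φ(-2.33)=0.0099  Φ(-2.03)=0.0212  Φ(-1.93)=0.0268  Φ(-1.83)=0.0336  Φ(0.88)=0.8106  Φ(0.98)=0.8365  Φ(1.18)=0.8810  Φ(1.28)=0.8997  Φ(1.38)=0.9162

Lower: z₀ + z₁ = -0.412 + (-1.645) = -2.057; 1 − a(z₀+z₁) = 1 − (0.036)(-2.057) = 1.0741; argument = -0.412 + (-2.057)/1.0741 = -2.3272 → -2.33.
α₁ = Φ(-2.33) = 0.0099; rank = round(500 × 0.0099) = 5; θ*₍5₎ = 3.1705.
Upper: z₀ + z₂ = 1.233; 1 − a(z₀+z₂) = 0.9556; argument = 0.8783 → 0.88; α₂ = 0.8106; rank = 405; θ*₍405₎ = 4.1589.

(3.1705, 4.1589)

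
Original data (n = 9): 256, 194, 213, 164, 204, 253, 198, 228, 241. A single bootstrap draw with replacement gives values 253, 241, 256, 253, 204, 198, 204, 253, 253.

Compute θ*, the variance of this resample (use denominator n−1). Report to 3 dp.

Mean = 235.0000; sum of squared deviations = 5064.0000
s² = 5064.0000 / 8 = 633.0000

θ* = 633.000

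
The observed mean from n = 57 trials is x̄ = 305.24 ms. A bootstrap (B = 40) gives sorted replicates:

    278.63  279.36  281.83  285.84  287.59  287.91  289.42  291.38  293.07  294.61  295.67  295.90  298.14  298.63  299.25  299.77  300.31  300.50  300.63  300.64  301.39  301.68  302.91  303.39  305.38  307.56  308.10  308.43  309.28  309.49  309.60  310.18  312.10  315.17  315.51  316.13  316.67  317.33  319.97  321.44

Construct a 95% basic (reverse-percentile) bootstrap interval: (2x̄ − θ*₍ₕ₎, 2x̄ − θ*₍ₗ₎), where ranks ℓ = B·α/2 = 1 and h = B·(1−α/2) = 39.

Percentile endpoints at ranks 1 and 39: θ*₍1₎ = 278.63, θ*₍39₎ = 319.97.
Basic interval reflects these around x̄:
  lower = 2 × 305.24 − 319.97 = 290.51
  upper = 2 × 305.24 − 278.63 = 331.85

(290.51, 331.85)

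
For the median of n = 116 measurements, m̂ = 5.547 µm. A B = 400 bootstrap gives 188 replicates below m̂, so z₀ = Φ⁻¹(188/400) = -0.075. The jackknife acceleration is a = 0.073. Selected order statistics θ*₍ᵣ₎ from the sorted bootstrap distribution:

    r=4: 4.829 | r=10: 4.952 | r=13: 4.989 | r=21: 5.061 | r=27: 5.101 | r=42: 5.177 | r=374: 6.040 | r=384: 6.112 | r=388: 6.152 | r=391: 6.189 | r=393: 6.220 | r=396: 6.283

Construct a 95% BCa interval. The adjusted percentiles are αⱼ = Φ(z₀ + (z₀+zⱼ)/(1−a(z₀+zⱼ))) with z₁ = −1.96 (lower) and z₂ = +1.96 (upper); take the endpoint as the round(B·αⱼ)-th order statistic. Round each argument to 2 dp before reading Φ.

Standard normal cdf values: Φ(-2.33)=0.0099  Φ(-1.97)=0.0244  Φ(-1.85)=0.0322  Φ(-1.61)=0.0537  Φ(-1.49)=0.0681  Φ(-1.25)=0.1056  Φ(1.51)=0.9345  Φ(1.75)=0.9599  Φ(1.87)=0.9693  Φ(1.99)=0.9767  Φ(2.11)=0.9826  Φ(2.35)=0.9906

(4.989, 6.220)

Lower: z₀ + z₁ = -0.075 + (-1.960) = -2.035; 1 − a(z₀+z₁) = 1 − (0.073)(-2.035) = 1.1486; argument = -0.075 + (-2.035)/1.1486 = -1.8468 → -1.85.
α₁ = Φ(-1.85) = 0.0322; rank = round(400 × 0.0322) = 13; θ*₍13₎ = 4.989.
Upper: z₀ + z₂ = 1.885; 1 − a(z₀+z₂) = 0.8624; argument = 2.1108 → 2.11; α₂ = 0.9826; rank = 393; θ*₍393₎ = 6.220.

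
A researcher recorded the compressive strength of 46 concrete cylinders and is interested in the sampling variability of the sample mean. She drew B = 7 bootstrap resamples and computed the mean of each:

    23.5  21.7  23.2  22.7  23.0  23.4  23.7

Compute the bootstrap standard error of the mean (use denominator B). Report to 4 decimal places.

SE* = 0.6227

Bootstrap SE is the standard deviation of the 7 replicate means.
Mean of replicates: (23.5 + 21.7 + 23.2 + 22.7 + 23.0 + 23.4 + 23.7) / 7 = 161.20000 / 7 = 23.02857
Sum of squared deviations: (+0.47143)² + (−1.32857)² + (+0.17143)² + (−0.32857)² + (−0.02857)² + (+0.37143)² + (+0.67143)² = 2.71429
Variance = 2.71429 / 7 = 0.38776
SE* = √0.38776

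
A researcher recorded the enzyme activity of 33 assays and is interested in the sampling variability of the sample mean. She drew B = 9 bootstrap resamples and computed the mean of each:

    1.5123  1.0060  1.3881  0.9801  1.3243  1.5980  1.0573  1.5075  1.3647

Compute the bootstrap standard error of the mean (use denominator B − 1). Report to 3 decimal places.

SE* = 0.234

Bootstrap SE is the standard deviation of the 9 replicate means.
Mean of replicates: (1.5123 + 1.0060 + 1.3881 + 0.9801 + 1.3243 + 1.5980 + 1.0573 + 1.5075 + 1.3647) / 9 = 11.73830 / 9 = 1.30426
Sum of squared deviations: (+0.20804)² + (−0.29826)² + (+0.08384)² + (−0.32416)² + (+0.02004)² + (+0.29374)² + (−0.24696)² + (+0.20324)² + (+0.06044)² = 0.43698
Variance = 0.43698 / 8 = 0.05462
SE* = √0.05462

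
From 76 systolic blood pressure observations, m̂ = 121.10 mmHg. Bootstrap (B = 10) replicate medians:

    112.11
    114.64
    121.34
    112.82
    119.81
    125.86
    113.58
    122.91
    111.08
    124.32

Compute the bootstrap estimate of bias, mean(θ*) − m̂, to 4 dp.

bias = −3.2530

mean(θ*) = (112.11 + 114.64 + 121.34 + 112.82 + 119.81 + 125.86 + 113.58 + 122.91 + 111.08 + 124.32) / 10 = 117.84700
bias = 117.84700 − 121.10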